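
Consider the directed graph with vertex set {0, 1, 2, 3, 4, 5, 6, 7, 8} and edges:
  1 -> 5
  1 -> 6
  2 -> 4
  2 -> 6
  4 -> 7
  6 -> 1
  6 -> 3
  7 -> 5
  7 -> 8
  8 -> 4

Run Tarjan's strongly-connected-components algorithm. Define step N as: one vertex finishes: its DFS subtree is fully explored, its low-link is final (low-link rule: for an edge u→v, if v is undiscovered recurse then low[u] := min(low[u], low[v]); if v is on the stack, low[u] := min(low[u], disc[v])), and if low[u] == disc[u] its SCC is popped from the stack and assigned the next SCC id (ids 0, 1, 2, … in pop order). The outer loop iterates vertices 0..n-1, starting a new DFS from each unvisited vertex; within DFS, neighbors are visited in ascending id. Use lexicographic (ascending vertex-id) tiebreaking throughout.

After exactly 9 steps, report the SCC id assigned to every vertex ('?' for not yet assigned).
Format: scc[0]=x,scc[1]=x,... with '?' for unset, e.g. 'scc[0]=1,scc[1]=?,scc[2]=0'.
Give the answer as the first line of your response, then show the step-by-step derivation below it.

scc[0]=0,scc[1]=3,scc[2]=5,scc[3]=2,scc[4]=4,scc[5]=1,scc[6]=3,scc[7]=4,scc[8]=4

step 1: low=(low[0]=0,low[1]=?,low[2]=?,low[3]=?,low[4]=?,low[5]=?,low[6]=?,low[7]=?,low[8]=?); scc=(scc[0]=0,scc[1]=?,scc[2]=?,scc[3]=?,scc[4]=?,scc[5]=?,scc[6]=?,scc[7]=?,scc[8]=?)
step 2: low=(low[0]=0,low[1]=1,low[2]=?,low[3]=?,low[4]=?,low[5]=2,low[6]=?,low[7]=?,low[8]=?); scc=(scc[0]=0,scc[1]=?,scc[2]=?,scc[3]=?,scc[4]=?,scc[5]=1,scc[6]=?,scc[7]=?,scc[8]=?)
step 3: low=(low[0]=0,low[1]=1,low[2]=?,low[3]=4,low[4]=?,low[5]=2,low[6]=1,low[7]=?,low[8]=?); scc=(scc[0]=0,scc[1]=?,scc[2]=?,scc[3]=2,scc[4]=?,scc[5]=1,scc[6]=?,scc[7]=?,scc[8]=?)
step 4: low=(low[0]=0,low[1]=1,low[2]=?,low[3]=4,low[4]=?,low[5]=2,low[6]=1,low[7]=?,low[8]=?); scc=(scc[0]=0,scc[1]=?,scc[2]=?,scc[3]=2,scc[4]=?,scc[5]=1,scc[6]=?,scc[7]=?,scc[8]=?)
step 5: low=(low[0]=0,low[1]=1,low[2]=?,low[3]=4,low[4]=?,low[5]=2,low[6]=1,low[7]=?,low[8]=?); scc=(scc[0]=0,scc[1]=3,scc[2]=?,scc[3]=2,scc[4]=?,scc[5]=1,scc[6]=3,scc[7]=?,scc[8]=?)
step 6: low=(low[0]=0,low[1]=1,low[2]=5,low[3]=4,low[4]=6,low[5]=2,low[6]=1,low[7]=7,low[8]=6); scc=(scc[0]=0,scc[1]=3,scc[2]=?,scc[3]=2,scc[4]=?,scc[5]=1,scc[6]=3,scc[7]=?,scc[8]=?)
step 7: low=(low[0]=0,low[1]=1,low[2]=5,low[3]=4,low[4]=6,low[5]=2,low[6]=1,low[7]=6,low[8]=6); scc=(scc[0]=0,scc[1]=3,scc[2]=?,scc[3]=2,scc[4]=?,scc[5]=1,scc[6]=3,scc[7]=?,scc[8]=?)
step 8: low=(low[0]=0,low[1]=1,low[2]=5,low[3]=4,low[4]=6,low[5]=2,low[6]=1,low[7]=6,low[8]=6); scc=(scc[0]=0,scc[1]=3,scc[2]=?,scc[3]=2,scc[4]=4,scc[5]=1,scc[6]=3,scc[7]=4,scc[8]=4)
step 9: low=(low[0]=0,low[1]=1,low[2]=5,low[3]=4,low[4]=6,low[5]=2,low[6]=1,low[7]=6,low[8]=6); scc=(scc[0]=0,scc[1]=3,scc[2]=5,scc[3]=2,scc[4]=4,scc[5]=1,scc[6]=3,scc[7]=4,scc[8]=4)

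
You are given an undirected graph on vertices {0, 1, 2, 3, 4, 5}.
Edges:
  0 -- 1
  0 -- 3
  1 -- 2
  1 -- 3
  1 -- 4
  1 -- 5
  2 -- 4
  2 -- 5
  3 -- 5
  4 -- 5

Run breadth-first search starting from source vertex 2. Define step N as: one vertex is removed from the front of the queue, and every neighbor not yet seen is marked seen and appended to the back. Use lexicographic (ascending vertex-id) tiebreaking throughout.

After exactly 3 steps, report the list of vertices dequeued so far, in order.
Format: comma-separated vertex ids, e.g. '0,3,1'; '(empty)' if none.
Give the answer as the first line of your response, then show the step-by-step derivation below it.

2,1,4

step 1: dequeue 2; queue=[1,4,5]; order=2
step 2: dequeue 1; queue=[4,5,0,3]; order=2,1
step 3: dequeue 4; queue=[5,0,3]; order=2,1,4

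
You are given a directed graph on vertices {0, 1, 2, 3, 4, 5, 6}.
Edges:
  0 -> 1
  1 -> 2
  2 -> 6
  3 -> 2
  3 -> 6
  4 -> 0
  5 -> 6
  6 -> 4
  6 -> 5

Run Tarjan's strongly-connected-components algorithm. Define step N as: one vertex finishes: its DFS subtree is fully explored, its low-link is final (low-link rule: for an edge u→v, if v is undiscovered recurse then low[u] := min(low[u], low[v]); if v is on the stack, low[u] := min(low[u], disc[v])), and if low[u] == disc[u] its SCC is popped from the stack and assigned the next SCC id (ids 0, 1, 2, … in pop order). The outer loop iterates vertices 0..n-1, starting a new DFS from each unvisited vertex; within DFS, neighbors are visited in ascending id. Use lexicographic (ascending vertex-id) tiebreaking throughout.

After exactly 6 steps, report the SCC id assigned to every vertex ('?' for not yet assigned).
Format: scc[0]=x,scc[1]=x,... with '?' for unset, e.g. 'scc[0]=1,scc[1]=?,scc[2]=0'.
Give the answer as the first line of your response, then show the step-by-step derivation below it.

scc[0]=0,scc[1]=0,scc[2]=0,scc[3]=?,scc[4]=0,scc[5]=0,scc[6]=0

step 1: low=(low[0]=0,low[1]=1,low[2]=2,low[3]=?,low[4]=0,low[5]=?,low[6]=3); scc=(scc[0]=?,scc[1]=?,scc[2]=?,scc[3]=?,scc[4]=?,scc[5]=?,scc[6]=?)
step 2: low=(low[0]=0,low[1]=1,low[2]=2,low[3]=?,low[4]=0,low[5]=3,low[6]=0); scc=(scc[0]=?,scc[1]=?,scc[2]=?,scc[3]=?,scc[4]=?,scc[5]=?,scc[6]=?)
step 3: low=(low[0]=0,low[1]=1,low[2]=2,low[3]=?,low[4]=0,low[5]=3,low[6]=0); scc=(scc[0]=?,scc[1]=?,scc[2]=?,scc[3]=?,scc[4]=?,scc[5]=?,scc[6]=?)
step 4: low=(low[0]=0,low[1]=1,low[2]=0,low[3]=?,low[4]=0,low[5]=3,low[6]=0); scc=(scc[0]=?,scc[1]=?,scc[2]=?,scc[3]=?,scc[4]=?,scc[5]=?,scc[6]=?)
step 5: low=(low[0]=0,low[1]=0,low[2]=0,low[3]=?,low[4]=0,low[5]=3,low[6]=0); scc=(scc[0]=?,scc[1]=?,scc[2]=?,scc[3]=?,scc[4]=?,scc[5]=?,scc[6]=?)
step 6: low=(low[0]=0,low[1]=0,low[2]=0,low[3]=?,low[4]=0,low[5]=3,low[6]=0); scc=(scc[0]=0,scc[1]=0,scc[2]=0,scc[3]=?,scc[4]=0,scc[5]=0,scc[6]=0)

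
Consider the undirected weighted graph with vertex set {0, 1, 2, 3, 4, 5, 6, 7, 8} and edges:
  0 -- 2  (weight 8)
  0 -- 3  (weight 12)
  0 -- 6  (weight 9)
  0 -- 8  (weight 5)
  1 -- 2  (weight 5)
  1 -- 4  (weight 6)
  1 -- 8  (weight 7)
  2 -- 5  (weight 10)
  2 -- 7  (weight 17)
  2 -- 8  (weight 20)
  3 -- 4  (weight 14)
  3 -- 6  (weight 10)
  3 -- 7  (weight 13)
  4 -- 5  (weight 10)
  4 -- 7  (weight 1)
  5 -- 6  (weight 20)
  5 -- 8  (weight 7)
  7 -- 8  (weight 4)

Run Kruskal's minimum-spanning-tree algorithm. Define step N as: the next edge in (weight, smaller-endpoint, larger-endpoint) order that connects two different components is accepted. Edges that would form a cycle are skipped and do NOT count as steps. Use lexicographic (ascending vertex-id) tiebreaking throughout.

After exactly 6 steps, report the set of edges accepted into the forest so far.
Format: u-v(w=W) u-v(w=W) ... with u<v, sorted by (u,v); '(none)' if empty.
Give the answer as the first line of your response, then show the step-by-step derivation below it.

0-8(w=5) 1-2(w=5) 1-4(w=6) 4-7(w=1) 5-8(w=7) 7-8(w=4)

step 1: add edge 4-7 (w=1); MST = {4-7(w=1)}
step 2: add edge 7-8 (w=4); MST = {4-7(w=1) 7-8(w=4)}
step 3: add edge 0-8 (w=5); MST = {0-8(w=5) 4-7(w=1) 7-8(w=4)}
step 4: add edge 1-2 (w=5); MST = {0-8(w=5) 1-2(w=5) 4-7(w=1) 7-8(w=4)}
step 5: add edge 1-4 (w=6); MST = {0-8(w=5) 1-2(w=5) 1-4(w=6) 4-7(w=1) 7-8(w=4)}
step 6: add edge 5-8 (w=7); MST = {0-8(w=5) 1-2(w=5) 1-4(w=6) 4-7(w=1) 5-8(w=7) 7-8(w=4)}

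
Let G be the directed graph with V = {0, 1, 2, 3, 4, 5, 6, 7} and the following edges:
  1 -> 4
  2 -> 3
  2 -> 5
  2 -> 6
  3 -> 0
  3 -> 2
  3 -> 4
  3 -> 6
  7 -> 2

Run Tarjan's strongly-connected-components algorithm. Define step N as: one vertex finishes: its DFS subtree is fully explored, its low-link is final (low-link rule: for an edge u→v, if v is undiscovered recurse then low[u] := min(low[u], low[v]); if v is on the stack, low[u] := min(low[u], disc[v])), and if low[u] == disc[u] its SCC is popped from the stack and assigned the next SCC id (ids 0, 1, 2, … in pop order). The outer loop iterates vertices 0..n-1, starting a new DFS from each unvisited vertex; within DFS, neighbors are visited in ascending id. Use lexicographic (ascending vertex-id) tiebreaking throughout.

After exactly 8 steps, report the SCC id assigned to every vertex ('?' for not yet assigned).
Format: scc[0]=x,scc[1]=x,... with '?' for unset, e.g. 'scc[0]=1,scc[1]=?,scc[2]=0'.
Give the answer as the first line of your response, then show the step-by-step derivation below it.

scc[0]=0,scc[1]=2,scc[2]=5,scc[3]=5,scc[4]=1,scc[5]=4,scc[6]=3,scc[7]=6

step 1: low=(low[0]=0,low[1]=?,low[2]=?,low[3]=?,low[4]=?,low[5]=?,low[6]=?,low[7]=?); scc=(scc[0]=0,scc[1]=?,scc[2]=?,scc[3]=?,scc[4]=?,scc[5]=?,scc[6]=?,scc[7]=?)
step 2: low=(low[0]=0,low[1]=1,low[2]=?,low[3]=?,low[4]=2,low[5]=?,low[6]=?,low[7]=?); scc=(scc[0]=0,scc[1]=?,scc[2]=?,scc[3]=?,scc[4]=1,scc[5]=?,scc[6]=?,scc[7]=?)
step 3: low=(low[0]=0,low[1]=1,low[2]=?,low[3]=?,low[4]=2,low[5]=?,low[6]=?,low[7]=?); scc=(scc[0]=0,scc[1]=2,scc[2]=?,scc[3]=?,scc[4]=1,scc[5]=?,scc[6]=?,scc[7]=?)
step 4: low=(low[0]=0,low[1]=1,low[2]=3,low[3]=3,low[4]=2,low[5]=?,low[6]=5,low[7]=?); scc=(scc[0]=0,scc[1]=2,scc[2]=?,scc[3]=?,scc[4]=1,scc[5]=?,scc[6]=3,scc[7]=?)
step 5: low=(low[0]=0,low[1]=1,low[2]=3,low[3]=3,low[4]=2,low[5]=?,low[6]=5,low[7]=?); scc=(scc[0]=0,scc[1]=2,scc[2]=?,scc[3]=?,scc[4]=1,scc[5]=?,scc[6]=3,scc[7]=?)
step 6: low=(low[0]=0,low[1]=1,low[2]=3,low[3]=3,low[4]=2,low[5]=6,low[6]=5,low[7]=?); scc=(scc[0]=0,scc[1]=2,scc[2]=?,scc[3]=?,scc[4]=1,scc[5]=4,scc[6]=3,scc[7]=?)
step 7: low=(low[0]=0,low[1]=1,low[2]=3,low[3]=3,low[4]=2,low[5]=6,low[6]=5,low[7]=?); scc=(scc[0]=0,scc[1]=2,scc[2]=5,scc[3]=5,scc[4]=1,scc[5]=4,scc[6]=3,scc[7]=?)
step 8: low=(low[0]=0,low[1]=1,low[2]=3,low[3]=3,low[4]=2,low[5]=6,low[6]=5,low[7]=7); scc=(scc[0]=0,scc[1]=2,scc[2]=5,scc[3]=5,scc[4]=1,scc[5]=4,scc[6]=3,scc[7]=6)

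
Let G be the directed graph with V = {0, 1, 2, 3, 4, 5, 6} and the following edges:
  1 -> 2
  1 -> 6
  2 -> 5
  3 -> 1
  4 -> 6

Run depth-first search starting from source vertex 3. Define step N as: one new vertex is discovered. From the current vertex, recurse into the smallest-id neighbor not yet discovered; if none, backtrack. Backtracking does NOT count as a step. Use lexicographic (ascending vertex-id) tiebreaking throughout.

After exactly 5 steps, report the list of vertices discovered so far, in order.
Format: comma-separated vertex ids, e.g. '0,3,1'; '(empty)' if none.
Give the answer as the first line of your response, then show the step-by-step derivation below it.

3,1,2,5,6

step 1: discover 3; path=3; order=3
step 2: discover 1; path=3>1; order=3,1
step 3: discover 2; path=3>1>2; order=3,1,2
step 4: discover 5; path=3>1>2>5; order=3,1,2,5
step 5: discover 6; path=3>1>6; order=3,1,2,5,6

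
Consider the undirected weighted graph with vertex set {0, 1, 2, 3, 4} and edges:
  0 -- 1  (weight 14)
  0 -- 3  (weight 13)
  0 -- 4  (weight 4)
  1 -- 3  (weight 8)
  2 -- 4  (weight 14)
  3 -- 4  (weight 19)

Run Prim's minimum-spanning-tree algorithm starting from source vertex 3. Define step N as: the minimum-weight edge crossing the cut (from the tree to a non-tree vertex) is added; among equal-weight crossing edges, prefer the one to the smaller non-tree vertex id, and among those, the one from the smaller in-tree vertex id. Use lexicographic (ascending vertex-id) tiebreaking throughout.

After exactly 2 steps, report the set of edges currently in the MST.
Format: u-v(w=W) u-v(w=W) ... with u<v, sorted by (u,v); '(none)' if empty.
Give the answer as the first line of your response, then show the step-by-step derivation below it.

0-3(w=13) 1-3(w=8)

step 1: add edge 1-3 (w=8); MST = {1-3(w=8)}
step 2: add edge 0-3 (w=13); MST = {0-3(w=13) 1-3(w=8)}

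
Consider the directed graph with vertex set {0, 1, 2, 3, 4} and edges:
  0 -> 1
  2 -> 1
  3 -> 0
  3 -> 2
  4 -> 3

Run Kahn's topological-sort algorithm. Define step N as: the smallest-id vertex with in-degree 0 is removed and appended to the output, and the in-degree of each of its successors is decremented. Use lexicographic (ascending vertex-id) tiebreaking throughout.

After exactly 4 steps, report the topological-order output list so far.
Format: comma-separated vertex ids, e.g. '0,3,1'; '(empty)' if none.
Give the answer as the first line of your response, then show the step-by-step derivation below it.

4,3,0,2

step 1: output 4; order=[4]; indeg=(1,2,1,0,0)
step 2: output 3; order=[4,3]; indeg=(0,2,0,0,0)
step 3: output 0; order=[4,3,0]; indeg=(0,1,0,0,0)
step 4: output 2; order=[4,3,0,2]; indeg=(0,0,0,0,0)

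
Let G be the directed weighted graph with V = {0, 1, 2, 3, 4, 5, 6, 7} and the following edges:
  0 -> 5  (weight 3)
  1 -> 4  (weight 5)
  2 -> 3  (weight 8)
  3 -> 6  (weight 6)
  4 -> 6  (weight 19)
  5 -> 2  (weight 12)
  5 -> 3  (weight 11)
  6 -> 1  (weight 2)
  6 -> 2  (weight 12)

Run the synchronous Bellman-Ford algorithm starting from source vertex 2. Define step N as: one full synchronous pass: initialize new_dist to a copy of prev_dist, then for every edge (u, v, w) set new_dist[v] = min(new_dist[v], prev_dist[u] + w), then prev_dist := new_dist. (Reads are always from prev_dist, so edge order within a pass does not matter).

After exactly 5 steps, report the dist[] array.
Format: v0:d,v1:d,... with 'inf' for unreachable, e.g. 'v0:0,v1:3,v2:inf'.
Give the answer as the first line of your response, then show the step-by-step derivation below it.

v0:inf,v1:16,v2:0,v3:8,v4:21,v5:inf,v6:14,v7:inf

step 1: dist = v0:inf,v1:inf,v2:0,v3:8,v4:inf,v5:inf,v6:inf,v7:inf
step 2: dist = v0:inf,v1:inf,v2:0,v3:8,v4:inf,v5:inf,v6:14,v7:inf
step 3: dist = v0:inf,v1:16,v2:0,v3:8,v4:inf,v5:inf,v6:14,v7:inf
step 4: dist = v0:inf,v1:16,v2:0,v3:8,v4:21,v5:inf,v6:14,v7:inf
step 5: dist = v0:inf,v1:16,v2:0,v3:8,v4:21,v5:inf,v6:14,v7:inf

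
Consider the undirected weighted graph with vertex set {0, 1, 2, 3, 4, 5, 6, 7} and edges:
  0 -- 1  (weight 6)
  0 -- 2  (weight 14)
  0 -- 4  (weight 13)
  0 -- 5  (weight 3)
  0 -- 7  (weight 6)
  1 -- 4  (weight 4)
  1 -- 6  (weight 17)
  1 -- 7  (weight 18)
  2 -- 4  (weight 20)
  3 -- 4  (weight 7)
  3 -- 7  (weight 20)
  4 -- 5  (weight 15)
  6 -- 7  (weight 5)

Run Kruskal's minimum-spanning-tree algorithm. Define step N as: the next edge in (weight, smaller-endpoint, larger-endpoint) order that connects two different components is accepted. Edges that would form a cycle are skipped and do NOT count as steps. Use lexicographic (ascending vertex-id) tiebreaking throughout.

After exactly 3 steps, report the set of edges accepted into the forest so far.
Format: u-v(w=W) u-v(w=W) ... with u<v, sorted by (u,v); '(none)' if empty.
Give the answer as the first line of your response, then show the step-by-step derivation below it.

0-5(w=3) 1-4(w=4) 6-7(w=5)

step 1: add edge 0-5 (w=3); MST = {0-5(w=3)}
step 2: add edge 1-4 (w=4); MST = {0-5(w=3) 1-4(w=4)}
step 3: add edge 6-7 (w=5); MST = {0-5(w=3) 1-4(w=4) 6-7(w=5)}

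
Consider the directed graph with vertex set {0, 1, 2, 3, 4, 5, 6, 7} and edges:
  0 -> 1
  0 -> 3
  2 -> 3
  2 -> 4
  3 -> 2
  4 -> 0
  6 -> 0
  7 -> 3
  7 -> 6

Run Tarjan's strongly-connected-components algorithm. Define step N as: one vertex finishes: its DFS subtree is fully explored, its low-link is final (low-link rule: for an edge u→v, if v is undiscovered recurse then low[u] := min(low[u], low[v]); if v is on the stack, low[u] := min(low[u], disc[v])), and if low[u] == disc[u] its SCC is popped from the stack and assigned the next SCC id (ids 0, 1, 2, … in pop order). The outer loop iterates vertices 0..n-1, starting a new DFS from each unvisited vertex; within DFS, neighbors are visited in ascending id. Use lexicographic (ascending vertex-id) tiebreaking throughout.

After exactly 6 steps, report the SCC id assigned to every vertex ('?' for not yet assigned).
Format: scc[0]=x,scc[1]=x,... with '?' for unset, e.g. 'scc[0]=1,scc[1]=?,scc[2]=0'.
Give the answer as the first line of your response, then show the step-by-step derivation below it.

scc[0]=1,scc[1]=0,scc[2]=1,scc[3]=1,scc[4]=1,scc[5]=2,scc[6]=?,scc[7]=?

step 1: low=(low[0]=0,low[1]=1,low[2]=?,low[3]=?,low[4]=?,low[5]=?,low[6]=?,low[7]=?); scc=(scc[0]=?,scc[1]=0,scc[2]=?,scc[3]=?,scc[4]=?,scc[5]=?,scc[6]=?,scc[7]=?)
step 2: low=(low[0]=0,low[1]=1,low[2]=2,low[3]=2,low[4]=0,low[5]=?,low[6]=?,low[7]=?); scc=(scc[0]=?,scc[1]=0,scc[2]=?,scc[3]=?,scc[4]=?,scc[5]=?,scc[6]=?,scc[7]=?)
step 3: low=(low[0]=0,low[1]=1,low[2]=0,low[3]=2,low[4]=0,low[5]=?,low[6]=?,low[7]=?); scc=(scc[0]=?,scc[1]=0,scc[2]=?,scc[3]=?,scc[4]=?,scc[5]=?,scc[6]=?,scc[7]=?)
step 4: low=(low[0]=0,low[1]=1,low[2]=0,low[3]=0,low[4]=0,low[5]=?,low[6]=?,low[7]=?); scc=(scc[0]=?,scc[1]=0,scc[2]=?,scc[3]=?,scc[4]=?,scc[5]=?,scc[6]=?,scc[7]=?)
step 5: low=(low[0]=0,low[1]=1,low[2]=0,low[3]=0,low[4]=0,low[5]=?,low[6]=?,low[7]=?); scc=(scc[0]=1,scc[1]=0,scc[2]=1,scc[3]=1,scc[4]=1,scc[5]=?,scc[6]=?,scc[7]=?)
step 6: low=(low[0]=0,low[1]=1,low[2]=0,low[3]=0,low[4]=0,low[5]=5,low[6]=?,low[7]=?); scc=(scc[0]=1,scc[1]=0,scc[2]=1,scc[3]=1,scc[4]=1,scc[5]=2,scc[6]=?,scc[7]=?)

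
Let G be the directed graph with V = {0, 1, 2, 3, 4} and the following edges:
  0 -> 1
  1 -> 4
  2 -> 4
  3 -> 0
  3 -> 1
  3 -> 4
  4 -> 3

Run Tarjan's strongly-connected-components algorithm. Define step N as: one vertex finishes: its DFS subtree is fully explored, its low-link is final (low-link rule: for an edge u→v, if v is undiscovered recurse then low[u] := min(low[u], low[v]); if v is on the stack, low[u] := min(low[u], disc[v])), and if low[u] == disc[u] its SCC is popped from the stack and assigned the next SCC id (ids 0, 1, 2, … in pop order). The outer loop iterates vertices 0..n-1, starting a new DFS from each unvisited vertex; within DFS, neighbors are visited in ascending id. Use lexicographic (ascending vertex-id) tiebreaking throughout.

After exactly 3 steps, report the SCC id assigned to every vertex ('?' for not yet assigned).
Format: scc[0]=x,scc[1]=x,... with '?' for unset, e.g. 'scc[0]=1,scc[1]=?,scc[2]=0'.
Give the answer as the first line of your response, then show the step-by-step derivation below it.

scc[0]=?,scc[1]=?,scc[2]=?,scc[3]=?,scc[4]=?

step 1: low=(low[0]=0,low[1]=1,low[2]=?,low[3]=0,low[4]=2); scc=(scc[0]=?,scc[1]=?,scc[2]=?,scc[3]=?,scc[4]=?)
step 2: low=(low[0]=0,low[1]=1,low[2]=?,low[3]=0,low[4]=0); scc=(scc[0]=?,scc[1]=?,scc[2]=?,scc[3]=?,scc[4]=?)
step 3: low=(low[0]=0,low[1]=0,low[2]=?,low[3]=0,low[4]=0); scc=(scc[0]=?,scc[1]=?,scc[2]=?,scc[3]=?,scc[4]=?)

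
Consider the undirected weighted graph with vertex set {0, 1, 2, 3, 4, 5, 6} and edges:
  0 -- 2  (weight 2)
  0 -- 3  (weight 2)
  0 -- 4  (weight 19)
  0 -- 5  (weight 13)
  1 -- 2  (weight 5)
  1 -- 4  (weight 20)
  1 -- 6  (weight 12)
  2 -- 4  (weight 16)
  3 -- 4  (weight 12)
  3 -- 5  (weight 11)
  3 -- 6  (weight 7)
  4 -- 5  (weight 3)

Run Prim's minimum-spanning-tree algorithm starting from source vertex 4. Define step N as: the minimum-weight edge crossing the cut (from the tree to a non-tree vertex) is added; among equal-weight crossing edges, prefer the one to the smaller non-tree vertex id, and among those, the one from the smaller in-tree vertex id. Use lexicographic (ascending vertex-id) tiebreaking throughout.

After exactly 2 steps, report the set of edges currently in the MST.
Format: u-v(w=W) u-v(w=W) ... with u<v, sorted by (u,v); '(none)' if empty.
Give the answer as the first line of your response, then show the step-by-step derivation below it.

3-5(w=11) 4-5(w=3)

step 1: add edge 4-5 (w=3); MST = {4-5(w=3)}
step 2: add edge 3-5 (w=11); MST = {3-5(w=11) 4-5(w=3)}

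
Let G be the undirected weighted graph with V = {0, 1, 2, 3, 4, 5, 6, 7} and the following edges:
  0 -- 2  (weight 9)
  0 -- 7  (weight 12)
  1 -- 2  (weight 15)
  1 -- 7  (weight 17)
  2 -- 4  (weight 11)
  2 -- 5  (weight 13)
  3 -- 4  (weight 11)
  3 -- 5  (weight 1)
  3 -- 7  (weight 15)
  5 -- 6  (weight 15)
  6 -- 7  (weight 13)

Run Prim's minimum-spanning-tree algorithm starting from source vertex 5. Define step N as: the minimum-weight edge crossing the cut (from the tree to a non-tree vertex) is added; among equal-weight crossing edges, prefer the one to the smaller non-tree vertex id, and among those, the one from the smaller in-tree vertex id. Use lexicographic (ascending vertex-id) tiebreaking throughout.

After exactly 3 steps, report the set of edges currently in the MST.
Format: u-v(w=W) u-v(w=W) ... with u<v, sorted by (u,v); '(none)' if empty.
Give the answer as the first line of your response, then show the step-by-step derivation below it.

2-4(w=11) 3-4(w=11) 3-5(w=1)

step 1: add edge 3-5 (w=1); MST = {3-5(w=1)}
step 2: add edge 3-4 (w=11); MST = {3-4(w=11) 3-5(w=1)}
step 3: add edge 2-4 (w=11); MST = {2-4(w=11) 3-4(w=11) 3-5(w=1)}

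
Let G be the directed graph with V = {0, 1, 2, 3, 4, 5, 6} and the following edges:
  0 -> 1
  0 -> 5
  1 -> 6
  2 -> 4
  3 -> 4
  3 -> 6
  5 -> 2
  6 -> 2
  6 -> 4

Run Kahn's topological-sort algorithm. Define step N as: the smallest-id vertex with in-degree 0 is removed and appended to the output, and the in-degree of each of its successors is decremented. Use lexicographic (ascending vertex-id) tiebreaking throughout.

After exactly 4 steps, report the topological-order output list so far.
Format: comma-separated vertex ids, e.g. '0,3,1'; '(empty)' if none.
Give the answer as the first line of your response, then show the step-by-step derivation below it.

0,1,3,5

step 1: output 0; order=[0]; indeg=(0,0,2,0,3,0,2)
step 2: output 1; order=[0,1]; indeg=(0,0,2,0,3,0,1)
step 3: output 3; order=[0,1,3]; indeg=(0,0,2,0,2,0,0)
step 4: output 5; order=[0,1,3,5]; indeg=(0,0,1,0,2,0,0)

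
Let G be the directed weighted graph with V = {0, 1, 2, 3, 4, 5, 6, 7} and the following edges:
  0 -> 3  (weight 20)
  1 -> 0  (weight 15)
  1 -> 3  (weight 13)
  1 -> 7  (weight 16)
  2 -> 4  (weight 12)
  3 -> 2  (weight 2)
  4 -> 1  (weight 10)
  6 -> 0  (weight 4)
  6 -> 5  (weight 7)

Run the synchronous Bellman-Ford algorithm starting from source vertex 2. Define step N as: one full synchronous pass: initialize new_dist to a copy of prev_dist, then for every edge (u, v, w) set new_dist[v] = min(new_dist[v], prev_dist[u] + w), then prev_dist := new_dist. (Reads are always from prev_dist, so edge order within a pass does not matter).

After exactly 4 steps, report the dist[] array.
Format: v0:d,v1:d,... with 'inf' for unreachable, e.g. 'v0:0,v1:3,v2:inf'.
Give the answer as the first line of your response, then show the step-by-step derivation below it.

v0:37,v1:22,v2:0,v3:35,v4:12,v5:inf,v6:inf,v7:38

step 1: dist = v0:inf,v1:inf,v2:0,v3:inf,v4:12,v5:inf,v6:inf,v7:inf
step 2: dist = v0:inf,v1:22,v2:0,v3:inf,v4:12,v5:inf,v6:inf,v7:inf
step 3: dist = v0:37,v1:22,v2:0,v3:35,v4:12,v5:inf,v6:inf,v7:38
step 4: dist = v0:37,v1:22,v2:0,v3:35,v4:12,v5:inf,v6:inf,v7:38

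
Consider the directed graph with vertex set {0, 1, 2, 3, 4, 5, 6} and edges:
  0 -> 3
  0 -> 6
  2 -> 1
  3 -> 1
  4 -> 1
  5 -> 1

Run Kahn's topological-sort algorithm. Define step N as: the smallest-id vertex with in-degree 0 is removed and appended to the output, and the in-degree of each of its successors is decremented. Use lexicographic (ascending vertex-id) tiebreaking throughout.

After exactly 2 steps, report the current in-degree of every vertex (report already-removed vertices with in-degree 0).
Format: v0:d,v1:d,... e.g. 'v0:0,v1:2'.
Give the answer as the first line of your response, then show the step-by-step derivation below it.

v0:0,v1:3,v2:0,v3:0,v4:0,v5:0,v6:0

step 1: output 0; order=[0]; indeg=(0,4,0,0,0,0,0)
step 2: output 2; order=[0,2]; indeg=(0,3,0,0,0,0,0)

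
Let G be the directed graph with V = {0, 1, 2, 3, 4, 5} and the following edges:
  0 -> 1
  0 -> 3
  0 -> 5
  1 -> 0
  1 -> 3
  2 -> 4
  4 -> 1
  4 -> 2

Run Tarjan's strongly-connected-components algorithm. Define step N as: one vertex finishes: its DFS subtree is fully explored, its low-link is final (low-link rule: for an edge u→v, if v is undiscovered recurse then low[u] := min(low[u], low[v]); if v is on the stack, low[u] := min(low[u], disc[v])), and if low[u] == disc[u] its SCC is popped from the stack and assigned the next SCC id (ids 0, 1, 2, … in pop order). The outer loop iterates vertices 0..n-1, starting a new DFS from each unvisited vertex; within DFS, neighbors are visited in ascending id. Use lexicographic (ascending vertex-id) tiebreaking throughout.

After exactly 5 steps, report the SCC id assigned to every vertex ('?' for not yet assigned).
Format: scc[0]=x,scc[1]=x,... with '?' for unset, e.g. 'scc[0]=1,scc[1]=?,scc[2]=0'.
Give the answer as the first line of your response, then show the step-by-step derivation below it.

scc[0]=2,scc[1]=2,scc[2]=?,scc[3]=0,scc[4]=?,scc[5]=1

step 1: low=(low[0]=0,low[1]=0,low[2]=?,low[3]=2,low[4]=?,low[5]=?); scc=(scc[0]=?,scc[1]=?,scc[2]=?,scc[3]=0,scc[4]=?,scc[5]=?)
step 2: low=(low[0]=0,low[1]=0,low[2]=?,low[3]=2,low[4]=?,low[5]=?); scc=(scc[0]=?,scc[1]=?,scc[2]=?,scc[3]=0,scc[4]=?,scc[5]=?)
step 3: low=(low[0]=0,low[1]=0,low[2]=?,low[3]=2,low[4]=?,low[5]=3); scc=(scc[0]=?,scc[1]=?,scc[2]=?,scc[3]=0,scc[4]=?,scc[5]=1)
step 4: low=(low[0]=0,low[1]=0,low[2]=?,low[3]=2,low[4]=?,low[5]=3); scc=(scc[0]=2,scc[1]=2,scc[2]=?,scc[3]=0,scc[4]=?,scc[5]=1)
step 5: low=(low[0]=0,low[1]=0,low[2]=4,low[3]=2,low[4]=4,low[5]=3); scc=(scc[0]=2,scc[1]=2,scc[2]=?,scc[3]=0,scc[4]=?,scc[5]=1)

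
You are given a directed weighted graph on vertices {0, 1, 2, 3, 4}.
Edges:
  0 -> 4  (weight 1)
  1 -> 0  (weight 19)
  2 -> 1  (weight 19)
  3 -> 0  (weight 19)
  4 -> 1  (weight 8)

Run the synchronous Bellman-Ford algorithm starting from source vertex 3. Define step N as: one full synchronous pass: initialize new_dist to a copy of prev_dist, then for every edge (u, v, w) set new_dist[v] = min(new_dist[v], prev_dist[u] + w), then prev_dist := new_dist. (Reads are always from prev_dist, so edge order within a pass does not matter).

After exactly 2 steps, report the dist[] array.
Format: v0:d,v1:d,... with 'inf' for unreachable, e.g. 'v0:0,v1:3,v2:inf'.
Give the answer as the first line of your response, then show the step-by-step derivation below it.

v0:19,v1:inf,v2:inf,v3:0,v4:20

step 1: dist = v0:19,v1:inf,v2:inf,v3:0,v4:inf
step 2: dist = v0:19,v1:inf,v2:inf,v3:0,v4:20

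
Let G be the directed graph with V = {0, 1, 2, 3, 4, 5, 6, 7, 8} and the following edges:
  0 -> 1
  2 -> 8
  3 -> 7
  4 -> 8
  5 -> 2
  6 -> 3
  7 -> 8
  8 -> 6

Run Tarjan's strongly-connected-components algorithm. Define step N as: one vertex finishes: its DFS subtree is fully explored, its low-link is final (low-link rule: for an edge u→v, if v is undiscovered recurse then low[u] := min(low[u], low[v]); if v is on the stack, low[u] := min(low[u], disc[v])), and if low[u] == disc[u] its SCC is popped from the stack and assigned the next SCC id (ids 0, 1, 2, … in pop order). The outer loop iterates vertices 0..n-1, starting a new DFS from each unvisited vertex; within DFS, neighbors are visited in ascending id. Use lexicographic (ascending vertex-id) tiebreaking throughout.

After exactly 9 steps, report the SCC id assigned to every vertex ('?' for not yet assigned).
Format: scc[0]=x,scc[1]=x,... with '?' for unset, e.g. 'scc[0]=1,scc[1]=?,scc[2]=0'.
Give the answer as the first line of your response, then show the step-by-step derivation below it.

scc[0]=1,scc[1]=0,scc[2]=3,scc[3]=2,scc[4]=4,scc[5]=5,scc[6]=2,scc[7]=2,scc[8]=2

step 1: low=(low[0]=0,low[1]=1,low[2]=?,low[3]=?,low[4]=?,low[5]=?,low[6]=?,low[7]=?,low[8]=?); scc=(scc[0]=?,scc[1]=0,scc[2]=?,scc[3]=?,scc[4]=?,scc[5]=?,scc[6]=?,scc[7]=?,scc[8]=?)
step 2: low=(low[0]=0,low[1]=1,low[2]=?,low[3]=?,low[4]=?,low[5]=?,low[6]=?,low[7]=?,low[8]=?); scc=(scc[0]=1,scc[1]=0,scc[2]=?,scc[3]=?,scc[4]=?,scc[5]=?,scc[6]=?,scc[7]=?,scc[8]=?)
step 3: low=(low[0]=0,low[1]=1,low[2]=2,low[3]=5,low[4]=?,low[5]=?,low[6]=4,low[7]=3,low[8]=3); scc=(scc[0]=1,scc[1]=0,scc[2]=?,scc[3]=?,scc[4]=?,scc[5]=?,scc[6]=?,scc[7]=?,scc[8]=?)
step 4: low=(low[0]=0,low[1]=1,low[2]=2,low[3]=3,low[4]=?,low[5]=?,low[6]=4,low[7]=3,low[8]=3); scc=(scc[0]=1,scc[1]=0,scc[2]=?,scc[3]=?,scc[4]=?,scc[5]=?,scc[6]=?,scc[7]=?,scc[8]=?)
step 5: low=(low[0]=0,low[1]=1,low[2]=2,low[3]=3,low[4]=?,low[5]=?,low[6]=3,low[7]=3,low[8]=3); scc=(scc[0]=1,scc[1]=0,scc[2]=?,scc[3]=?,scc[4]=?,scc[5]=?,scc[6]=?,scc[7]=?,scc[8]=?)
step 6: low=(low[0]=0,low[1]=1,low[2]=2,low[3]=3,low[4]=?,low[5]=?,low[6]=3,low[7]=3,low[8]=3); scc=(scc[0]=1,scc[1]=0,scc[2]=?,scc[3]=2,scc[4]=?,scc[5]=?,scc[6]=2,scc[7]=2,scc[8]=2)
step 7: low=(low[0]=0,low[1]=1,low[2]=2,low[3]=3,low[4]=?,low[5]=?,low[6]=3,low[7]=3,low[8]=3); scc=(scc[0]=1,scc[1]=0,scc[2]=3,scc[3]=2,scc[4]=?,scc[5]=?,scc[6]=2,scc[7]=2,scc[8]=2)
step 8: low=(low[0]=0,low[1]=1,low[2]=2,low[3]=3,low[4]=7,low[5]=?,low[6]=3,low[7]=3,low[8]=3); scc=(scc[0]=1,scc[1]=0,scc[2]=3,scc[3]=2,scc[4]=4,scc[5]=?,scc[6]=2,scc[7]=2,scc[8]=2)
step 9: low=(low[0]=0,low[1]=1,low[2]=2,low[3]=3,low[4]=7,low[5]=8,low[6]=3,low[7]=3,low[8]=3); scc=(scc[0]=1,scc[1]=0,scc[2]=3,scc[3]=2,scc[4]=4,scc[5]=5,scc[6]=2,scc[7]=2,scc[8]=2)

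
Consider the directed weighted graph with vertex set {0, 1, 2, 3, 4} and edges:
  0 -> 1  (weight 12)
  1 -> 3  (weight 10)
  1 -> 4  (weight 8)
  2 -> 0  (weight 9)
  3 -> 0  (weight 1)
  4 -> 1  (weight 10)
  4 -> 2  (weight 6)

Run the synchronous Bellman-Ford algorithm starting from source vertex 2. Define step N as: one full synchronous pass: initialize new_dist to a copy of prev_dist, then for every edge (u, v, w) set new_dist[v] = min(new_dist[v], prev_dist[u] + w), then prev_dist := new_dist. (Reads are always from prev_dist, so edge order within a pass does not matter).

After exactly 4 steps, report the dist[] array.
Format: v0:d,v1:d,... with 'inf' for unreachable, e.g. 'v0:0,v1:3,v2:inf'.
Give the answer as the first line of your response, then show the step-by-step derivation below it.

v0:9,v1:21,v2:0,v3:31,v4:29

step 1: dist = v0:9,v1:inf,v2:0,v3:inf,v4:inf
step 2: dist = v0:9,v1:21,v2:0,v3:inf,v4:inf
step 3: dist = v0:9,v1:21,v2:0,v3:31,v4:29
step 4: dist = v0:9,v1:21,v2:0,v3:31,v4:29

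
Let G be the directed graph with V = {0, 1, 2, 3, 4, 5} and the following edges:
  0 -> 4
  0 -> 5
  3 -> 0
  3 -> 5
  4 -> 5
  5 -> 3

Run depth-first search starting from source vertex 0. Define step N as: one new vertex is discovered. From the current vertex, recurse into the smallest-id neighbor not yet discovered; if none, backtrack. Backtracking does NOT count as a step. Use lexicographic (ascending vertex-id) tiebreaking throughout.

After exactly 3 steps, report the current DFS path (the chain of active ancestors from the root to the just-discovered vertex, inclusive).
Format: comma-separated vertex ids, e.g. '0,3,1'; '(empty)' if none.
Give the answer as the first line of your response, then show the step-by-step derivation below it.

0,4,5

step 1: discover 0; path=0; order=0
step 2: discover 4; path=0>4; order=0,4
step 3: discover 5; path=0>4>5; order=0,4,5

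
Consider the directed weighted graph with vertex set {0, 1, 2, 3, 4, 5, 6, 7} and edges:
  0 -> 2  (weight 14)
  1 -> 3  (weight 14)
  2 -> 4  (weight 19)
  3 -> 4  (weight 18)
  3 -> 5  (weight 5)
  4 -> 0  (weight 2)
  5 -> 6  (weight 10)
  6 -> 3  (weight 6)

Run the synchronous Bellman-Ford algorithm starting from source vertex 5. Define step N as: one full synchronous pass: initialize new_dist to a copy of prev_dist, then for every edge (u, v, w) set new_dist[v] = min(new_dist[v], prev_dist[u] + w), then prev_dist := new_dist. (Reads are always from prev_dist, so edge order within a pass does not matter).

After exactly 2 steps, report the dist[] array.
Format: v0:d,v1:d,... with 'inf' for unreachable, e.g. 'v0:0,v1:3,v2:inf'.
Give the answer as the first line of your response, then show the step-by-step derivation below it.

v0:inf,v1:inf,v2:inf,v3:16,v4:inf,v5:0,v6:10,v7:inf

step 1: dist = v0:inf,v1:inf,v2:inf,v3:inf,v4:inf,v5:0,v6:10,v7:inf
step 2: dist = v0:inf,v1:inf,v2:inf,v3:16,v4:inf,v5:0,v6:10,v7:inf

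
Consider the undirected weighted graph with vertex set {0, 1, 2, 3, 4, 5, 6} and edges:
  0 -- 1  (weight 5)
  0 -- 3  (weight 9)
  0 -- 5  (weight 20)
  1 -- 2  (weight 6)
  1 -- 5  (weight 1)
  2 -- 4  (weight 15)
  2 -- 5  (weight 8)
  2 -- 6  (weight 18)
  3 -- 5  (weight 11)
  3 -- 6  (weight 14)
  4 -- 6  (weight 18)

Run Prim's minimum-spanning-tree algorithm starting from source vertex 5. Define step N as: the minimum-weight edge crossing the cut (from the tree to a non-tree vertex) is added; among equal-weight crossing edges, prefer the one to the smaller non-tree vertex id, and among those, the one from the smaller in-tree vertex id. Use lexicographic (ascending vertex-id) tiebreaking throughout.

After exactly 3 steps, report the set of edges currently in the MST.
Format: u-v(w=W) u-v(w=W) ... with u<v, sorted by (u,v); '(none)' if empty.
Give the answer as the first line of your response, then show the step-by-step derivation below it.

0-1(w=5) 1-2(w=6) 1-5(w=1)

step 1: add edge 1-5 (w=1); MST = {1-5(w=1)}
step 2: add edge 0-1 (w=5); MST = {0-1(w=5) 1-5(w=1)}
step 3: add edge 1-2 (w=6); MST = {0-1(w=5) 1-2(w=6) 1-5(w=1)}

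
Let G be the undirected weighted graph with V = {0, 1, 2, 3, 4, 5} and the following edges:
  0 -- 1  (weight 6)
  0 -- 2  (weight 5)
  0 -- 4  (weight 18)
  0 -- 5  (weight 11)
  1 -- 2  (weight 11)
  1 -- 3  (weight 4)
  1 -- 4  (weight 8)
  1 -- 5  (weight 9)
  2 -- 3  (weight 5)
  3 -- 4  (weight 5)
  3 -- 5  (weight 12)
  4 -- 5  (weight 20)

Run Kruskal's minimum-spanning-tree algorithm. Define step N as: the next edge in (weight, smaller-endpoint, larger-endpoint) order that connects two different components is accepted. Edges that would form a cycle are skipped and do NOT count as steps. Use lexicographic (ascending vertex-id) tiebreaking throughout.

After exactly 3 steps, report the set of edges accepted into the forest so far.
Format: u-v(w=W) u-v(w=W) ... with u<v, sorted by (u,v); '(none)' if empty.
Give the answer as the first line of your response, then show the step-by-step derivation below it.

0-2(w=5) 1-3(w=4) 2-3(w=5)

step 1: add edge 1-3 (w=4); MST = {1-3(w=4)}
step 2: add edge 0-2 (w=5); MST = {0-2(w=5) 1-3(w=4)}
step 3: add edge 2-3 (w=5); MST = {0-2(w=5) 1-3(w=4) 2-3(w=5)}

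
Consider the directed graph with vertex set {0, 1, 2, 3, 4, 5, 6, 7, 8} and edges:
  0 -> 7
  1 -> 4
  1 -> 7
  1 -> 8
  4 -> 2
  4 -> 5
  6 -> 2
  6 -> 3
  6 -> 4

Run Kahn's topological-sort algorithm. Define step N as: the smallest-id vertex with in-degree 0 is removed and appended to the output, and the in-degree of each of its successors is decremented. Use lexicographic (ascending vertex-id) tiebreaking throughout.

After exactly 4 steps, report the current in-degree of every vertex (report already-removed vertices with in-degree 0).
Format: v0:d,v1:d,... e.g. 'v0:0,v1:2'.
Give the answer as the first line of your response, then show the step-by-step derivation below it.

v0:0,v1:0,v2:1,v3:0,v4:0,v5:1,v6:0,v7:0,v8:0

step 1: output 0; order=[0]; indeg=(0,0,2,1,2,1,0,1,1)
step 2: output 1; order=[0,1]; indeg=(0,0,2,1,1,1,0,0,0)
step 3: output 6; order=[0,1,6]; indeg=(0,0,1,0,0,1,0,0,0)
step 4: output 3; order=[0,1,6,3]; indeg=(0,0,1,0,0,1,0,0,0)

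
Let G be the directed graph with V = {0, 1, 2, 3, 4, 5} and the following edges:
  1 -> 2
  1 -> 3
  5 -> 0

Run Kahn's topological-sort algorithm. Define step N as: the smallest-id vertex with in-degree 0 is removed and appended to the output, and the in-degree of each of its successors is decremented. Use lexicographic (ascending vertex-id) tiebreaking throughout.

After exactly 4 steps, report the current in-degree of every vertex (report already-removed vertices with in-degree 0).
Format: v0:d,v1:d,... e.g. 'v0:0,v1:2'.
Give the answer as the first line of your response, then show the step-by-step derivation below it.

v0:1,v1:0,v2:0,v3:0,v4:0,v5:0

step 1: output 1; order=[1]; indeg=(1,0,0,0,0,0)
step 2: output 2; order=[1,2]; indeg=(1,0,0,0,0,0)
step 3: output 3; order=[1,2,3]; indeg=(1,0,0,0,0,0)
step 4: output 4; order=[1,2,3,4]; indeg=(1,0,0,0,0,0)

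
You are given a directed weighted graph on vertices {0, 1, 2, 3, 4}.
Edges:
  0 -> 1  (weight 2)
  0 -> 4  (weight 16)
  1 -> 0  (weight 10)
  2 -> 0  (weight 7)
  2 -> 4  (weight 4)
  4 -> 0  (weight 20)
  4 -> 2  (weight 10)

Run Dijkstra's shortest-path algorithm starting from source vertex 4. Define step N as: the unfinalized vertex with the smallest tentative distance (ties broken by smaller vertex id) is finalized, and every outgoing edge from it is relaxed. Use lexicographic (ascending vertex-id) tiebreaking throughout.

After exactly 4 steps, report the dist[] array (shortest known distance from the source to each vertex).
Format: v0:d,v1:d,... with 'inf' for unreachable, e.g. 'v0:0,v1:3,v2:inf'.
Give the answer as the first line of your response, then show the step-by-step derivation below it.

v0:17,v1:19,v2:10,v3:inf,v4:0

step 1: dist = v0:20,v1:inf,v2:10,v3:inf,v4:0
step 2: dist = v0:17,v1:inf,v2:10,v3:inf,v4:0
step 3: dist = v0:17,v1:19,v2:10,v3:inf,v4:0
step 4: dist = v0:17,v1:19,v2:10,v3:inf,v4:0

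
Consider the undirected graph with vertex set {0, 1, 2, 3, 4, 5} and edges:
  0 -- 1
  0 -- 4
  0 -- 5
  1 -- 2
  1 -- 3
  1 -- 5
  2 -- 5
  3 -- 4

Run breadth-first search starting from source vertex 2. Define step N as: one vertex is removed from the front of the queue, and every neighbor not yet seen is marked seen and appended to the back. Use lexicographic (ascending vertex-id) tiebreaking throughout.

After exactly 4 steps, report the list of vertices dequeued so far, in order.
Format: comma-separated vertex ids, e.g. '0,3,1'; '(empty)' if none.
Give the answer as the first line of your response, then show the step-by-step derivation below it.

2,1,5,0

step 1: dequeue 2; queue=[1,5]; order=2
step 2: dequeue 1; queue=[5,0,3]; order=2,1
step 3: dequeue 5; queue=[0,3]; order=2,1,5
step 4: dequeue 0; queue=[3,4]; order=2,1,5,0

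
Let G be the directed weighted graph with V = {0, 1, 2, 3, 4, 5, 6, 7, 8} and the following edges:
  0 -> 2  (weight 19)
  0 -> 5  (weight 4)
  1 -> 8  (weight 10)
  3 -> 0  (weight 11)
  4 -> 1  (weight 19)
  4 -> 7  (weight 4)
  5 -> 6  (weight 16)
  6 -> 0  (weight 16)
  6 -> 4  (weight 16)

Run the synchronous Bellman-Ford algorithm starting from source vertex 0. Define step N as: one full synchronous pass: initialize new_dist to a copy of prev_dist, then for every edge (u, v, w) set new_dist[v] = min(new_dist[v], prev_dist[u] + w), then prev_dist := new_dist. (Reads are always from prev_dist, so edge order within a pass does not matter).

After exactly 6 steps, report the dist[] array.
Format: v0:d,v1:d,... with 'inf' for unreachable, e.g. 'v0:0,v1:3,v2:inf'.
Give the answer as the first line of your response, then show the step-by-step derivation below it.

v0:0,v1:55,v2:19,v3:inf,v4:36,v5:4,v6:20,v7:40,v8:65

step 1: dist = v0:0,v1:inf,v2:19,v3:inf,v4:inf,v5:4,v6:inf,v7:inf,v8:inf
step 2: dist = v0:0,v1:inf,v2:19,v3:inf,v4:inf,v5:4,v6:20,v7:inf,v8:inf
step 3: dist = v0:0,v1:inf,v2:19,v3:inf,v4:36,v5:4,v6:20,v7:inf,v8:inf
step 4: dist = v0:0,v1:55,v2:19,v3:inf,v4:36,v5:4,v6:20,v7:40,v8:inf
step 5: dist = v0:0,v1:55,v2:19,v3:inf,v4:36,v5:4,v6:20,v7:40,v8:65
step 6: dist = v0:0,v1:55,v2:19,v3:inf,v4:36,v5:4,v6:20,v7:40,v8:65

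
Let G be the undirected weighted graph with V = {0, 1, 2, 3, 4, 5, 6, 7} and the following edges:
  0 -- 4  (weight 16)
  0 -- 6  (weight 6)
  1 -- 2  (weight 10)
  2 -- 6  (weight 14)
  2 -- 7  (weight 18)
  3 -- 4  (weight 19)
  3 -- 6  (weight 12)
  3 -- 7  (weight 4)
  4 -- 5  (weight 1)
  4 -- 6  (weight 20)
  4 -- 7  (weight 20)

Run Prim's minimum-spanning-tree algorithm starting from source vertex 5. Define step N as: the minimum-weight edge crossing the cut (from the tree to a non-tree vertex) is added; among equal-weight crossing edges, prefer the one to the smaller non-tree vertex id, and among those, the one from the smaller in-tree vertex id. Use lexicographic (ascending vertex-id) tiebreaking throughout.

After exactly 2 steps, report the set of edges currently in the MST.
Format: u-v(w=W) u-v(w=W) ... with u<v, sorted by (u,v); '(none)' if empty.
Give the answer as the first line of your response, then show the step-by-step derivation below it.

0-4(w=16) 4-5(w=1)

step 1: add edge 4-5 (w=1); MST = {4-5(w=1)}
step 2: add edge 0-4 (w=16); MST = {0-4(w=16) 4-5(w=1)}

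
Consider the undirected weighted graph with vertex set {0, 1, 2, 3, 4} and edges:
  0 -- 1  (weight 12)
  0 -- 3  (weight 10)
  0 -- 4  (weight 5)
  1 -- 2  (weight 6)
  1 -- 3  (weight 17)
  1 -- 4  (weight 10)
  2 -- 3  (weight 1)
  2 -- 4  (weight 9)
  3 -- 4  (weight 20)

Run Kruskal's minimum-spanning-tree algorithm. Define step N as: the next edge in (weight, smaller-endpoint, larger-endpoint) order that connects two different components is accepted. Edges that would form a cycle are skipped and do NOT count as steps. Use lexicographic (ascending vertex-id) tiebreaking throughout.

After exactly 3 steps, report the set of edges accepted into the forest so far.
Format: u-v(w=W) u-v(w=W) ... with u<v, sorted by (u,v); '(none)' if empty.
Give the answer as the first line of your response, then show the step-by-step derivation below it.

0-4(w=5) 1-2(w=6) 2-3(w=1)

step 1: add edge 2-3 (w=1); MST = {2-3(w=1)}
step 2: add edge 0-4 (w=5); MST = {0-4(w=5) 2-3(w=1)}
step 3: add edge 1-2 (w=6); MST = {0-4(w=5) 1-2(w=6) 2-3(w=1)}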